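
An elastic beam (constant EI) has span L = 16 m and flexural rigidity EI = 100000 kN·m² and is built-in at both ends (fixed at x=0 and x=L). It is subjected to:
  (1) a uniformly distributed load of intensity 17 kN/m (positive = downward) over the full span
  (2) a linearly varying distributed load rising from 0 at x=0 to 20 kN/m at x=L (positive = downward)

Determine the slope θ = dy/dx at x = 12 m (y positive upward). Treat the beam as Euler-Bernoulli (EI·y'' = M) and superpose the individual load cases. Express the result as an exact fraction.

Load 1 — uniform load w=17 kN/m over full span:
  θ_1 = -wx(L-x)(L-2x)/(12EI) = -17·12·(16-12)·(16-2·12)/(12·100000) = 17/3125 rad
Load 2 — triangular load w₀=20 kN/m (0→w₀ over full span):
  θ_2 = -w₀(2x(L-x)(L-2x)(x+2L)+x²(L-x)²)/(120LEI) = -20·(2·12·(16-12)·(16-2·12)·(12+2·16)+12²·(16-12)²)/(120·16·100000) = 41/12500 rad
Superposition: θ = Σ θ_i = 109/12500 rad ≈ 0.008720 rad

θ(12) = 109/12500 rad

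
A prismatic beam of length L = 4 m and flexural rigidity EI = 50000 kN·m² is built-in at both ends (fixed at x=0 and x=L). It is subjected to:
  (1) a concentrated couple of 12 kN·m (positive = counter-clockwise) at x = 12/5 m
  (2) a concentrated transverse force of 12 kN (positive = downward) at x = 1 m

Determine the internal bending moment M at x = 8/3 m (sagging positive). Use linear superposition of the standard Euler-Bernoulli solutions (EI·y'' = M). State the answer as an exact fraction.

Load 1 — applied couple M₀=12 kN·m at a=12/5 m (b=L-a=8/5):
  M_1 = R_Ax - M_A - M₀  [x>a] with R_A=108/25, M_A=96/25 = (108/25)·(8/3) - (96/25) - 12 = -108/25 kN·m
Load 2 — point force P=12 kN at a=1 m (b=L-a=3):
  M_2 = Pa²(a+3b)(L-x)/L³ - Pa²b/L²  [x>a] = 12·1²·(1+3·3)·(4-(8/3))/4³ - 12·1²·3/4² = 1/4 kN·m
Superposition: M = Σ M_i = -407/100 kN·m ≈ -4.070000 kN·m

M(8/3) = -407/100 kN·m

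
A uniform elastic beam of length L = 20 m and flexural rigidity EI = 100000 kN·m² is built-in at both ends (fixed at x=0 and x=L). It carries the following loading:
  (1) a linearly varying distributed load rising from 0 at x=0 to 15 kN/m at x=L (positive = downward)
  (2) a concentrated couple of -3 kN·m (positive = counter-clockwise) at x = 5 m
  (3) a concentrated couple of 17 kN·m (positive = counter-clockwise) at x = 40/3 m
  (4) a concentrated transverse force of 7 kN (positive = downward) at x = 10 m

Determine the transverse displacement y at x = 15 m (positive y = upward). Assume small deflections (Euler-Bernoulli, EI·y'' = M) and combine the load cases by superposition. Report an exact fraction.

Load 1 — triangular load w₀=15 kN/m (0→w₀ over full span):
  y_1 = -w₀x²(L-x)²(x+2L)/(120LEI) = -15·15²·(20-15)²·(15+2·20)/(120·20·100000) = -99/5120 m
Load 2 — applied couple M₀=-3 kN·m at a=5 m (b=L-a=15):
  y_2 = (R_Ax³/6 - M_Ax²/2 - M₀(x-a)²/2)/EI  [x>a] with R_A=-27/160, M_A=9/16 = ((-27/160)·15³/6 - (9/16)·15²/2 - (-3)·(15-5)²/2)/100000 = -21/256000 m
Load 3 — applied couple M₀=17 kN·m at a=40/3 m (b=L-a=20/3):
  y_3 = (R_Ax³/6 - M_Ax²/2 - M₀(x-a)²/2)/EI  [x>a] with R_A=17/15, M_A=17/3 = ((17/15)·15³/6 - (17/3)·15²/2 - 17·(15-(40/3))²/2)/100000 = -17/72000 m
Load 4 — point force P=7 kN at a=10 m (b=L-a=10):
  y_4 = -Pa²(L-x)²(3bL-(3b+a)(L-x))/(6L³EI)  [x>a] = -7·10²·(20-15)²·(3·10·20-(3·10+10)·(20-15))/(6·20³·100000) = -7/4800 m
Superposition: y = Σ y_i = -48643/2304000 m ≈ -0.021112 m

y(15) = -48643/2304000 m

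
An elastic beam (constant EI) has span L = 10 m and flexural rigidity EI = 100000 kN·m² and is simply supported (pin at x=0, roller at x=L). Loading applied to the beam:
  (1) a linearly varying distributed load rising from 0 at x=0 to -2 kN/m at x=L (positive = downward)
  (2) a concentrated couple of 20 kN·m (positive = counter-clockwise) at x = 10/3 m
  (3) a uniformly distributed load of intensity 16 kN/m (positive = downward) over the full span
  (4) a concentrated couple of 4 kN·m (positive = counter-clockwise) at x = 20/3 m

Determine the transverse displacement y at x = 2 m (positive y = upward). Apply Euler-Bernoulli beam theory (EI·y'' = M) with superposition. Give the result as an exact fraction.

Load 1 — triangular load w₀=-2 kN/m (0→w₀ over full span):
  y_1 = -w₀x(7L⁴-10L²x²+3x⁴)/(360LEI) = -(-2)·2·(7·10⁴-10·10²·2²+3·2⁴)/(360·10·100000) = 172/234375 m
Load 2 — applied couple M₀=20 kN·m at a=10/3 m (b=L-a=20/3):
  y_2 = (M₀x³/(6L)+C₁x)/EI  [x≤a] with C₁=M₀(3b²-L²)/(6L)=100/9 = (20·2³/(6·10)+(100/9)·2)/100000 = 7/28125 m
Load 3 — uniform load w=16 kN/m over full span:
  y_3 = -wx(L³-2Lx²+x³)/(24EI) = -16·2·(10³-2·10·2²+2³)/(24·100000) = -116/9375 m
Load 4 — applied couple M₀=4 kN·m at a=20/3 m (b=L-a=10/3):
  y_4 = (M₀x³/(6L)+C₁x)/EI  [x≤a] with C₁=M₀(3b²-L²)/(6L)=-40/9 = (4·2³/(6·10)+(-40/9)·2)/100000 = -47/562500 m
Superposition: y = Σ y_i = -10757/937500 m ≈ -0.011474 m

y(2) = -10757/937500 m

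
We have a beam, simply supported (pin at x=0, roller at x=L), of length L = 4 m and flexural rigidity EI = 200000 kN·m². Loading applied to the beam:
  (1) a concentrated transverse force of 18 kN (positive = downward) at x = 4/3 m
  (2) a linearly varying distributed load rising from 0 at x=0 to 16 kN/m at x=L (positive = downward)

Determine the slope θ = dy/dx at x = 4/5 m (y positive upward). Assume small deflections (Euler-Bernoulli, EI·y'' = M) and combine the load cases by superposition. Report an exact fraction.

θ(4/5) = -2681/17578125 rad

Load 1 — point force P=18 kN at a=4/3 m (b=L-a=8/3):
  θ_1 = -Pb(L²-b²-3x²)/(6LEI)  [x≤a] = -18·(8/3)·(4²-(8/3)²-3·(4/5)²)/(6·4·200000) = -49/703125 rad
Load 2 — triangular load w₀=16 kN/m (0→w₀ over full span):
  θ_2 = -w₀(7L⁴-30L²x²+15x⁴)/(360LEI) = -16·(7·4⁴-30·4²·(4/5)²+15·(4/5)⁴)/(360·4·200000) = -1456/17578125 rad
Superposition: θ = Σ θ_i = -2681/17578125 rad ≈ -0.000153 rad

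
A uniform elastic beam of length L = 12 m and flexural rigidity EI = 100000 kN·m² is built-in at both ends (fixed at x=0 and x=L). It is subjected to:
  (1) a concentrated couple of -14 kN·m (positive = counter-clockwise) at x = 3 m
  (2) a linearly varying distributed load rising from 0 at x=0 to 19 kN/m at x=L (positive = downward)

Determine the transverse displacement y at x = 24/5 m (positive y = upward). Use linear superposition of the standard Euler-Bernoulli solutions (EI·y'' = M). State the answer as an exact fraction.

y(24/5) = -7587837/1562500000 m

Load 1 — applied couple M₀=-14 kN·m at a=3 m (b=L-a=9):
  y_1 = (R_Ax³/6 - M_Ax²/2 - M₀(x-a)²/2)/EI  [x>a] with R_A=-21/16, M_A=21/8 = ((-21/16)·(24/5)³/6 - (21/8)·(24/5)²/2 - (-14)·((24/5)-3)²/2)/100000 = -3969/12500000 m
Load 2 — triangular load w₀=19 kN/m (0→w₀ over full span):
  y_2 = -w₀x²(L-x)²(x+2L)/(120LEI) = -19·(24/5)²·(12-(24/5))²·((24/5)+2·12)/(120·12·100000) = -221616/48828125 m
Superposition: y = Σ y_i = -7587837/1562500000 m ≈ -0.004856 m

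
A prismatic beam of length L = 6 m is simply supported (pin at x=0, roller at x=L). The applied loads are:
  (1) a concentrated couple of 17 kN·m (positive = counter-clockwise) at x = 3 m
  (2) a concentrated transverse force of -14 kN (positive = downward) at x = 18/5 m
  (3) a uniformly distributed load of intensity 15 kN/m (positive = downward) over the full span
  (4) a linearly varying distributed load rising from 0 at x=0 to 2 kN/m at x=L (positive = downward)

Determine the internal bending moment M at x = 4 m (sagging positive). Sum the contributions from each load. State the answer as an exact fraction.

M(4) = 1889/45 kN·m

Load 1 — applied couple M₀=17 kN·m at a=3 m (b=L-a=3):
  M_1 = M₀x/L - M₀  [x>a] = 17·4/6 - 17 = -17/3 kN·m
Load 2 — point force P=-14 kN at a=18/5 m (b=L-a=12/5):
  M_2 = Pa(L-x)/L  [x>a] = (-14)·(18/5)·(6-4)/6 = -84/5 kN·m
Load 3 — uniform load w=15 kN/m over full span:
  M_3 = wx(L-x)/2 = 15·4·(6-4)/2 = 60 kN·m
Load 4 — triangular load w₀=2 kN/m (0→w₀ over full span):
  M_4 = w₀Lx/6 - w₀x³/(6L) = 2·6·4/6 - 2·4³/(6·6) = 40/9 kN·m
Superposition: M = Σ M_i = 1889/45 kN·m ≈ 41.977778 kN·m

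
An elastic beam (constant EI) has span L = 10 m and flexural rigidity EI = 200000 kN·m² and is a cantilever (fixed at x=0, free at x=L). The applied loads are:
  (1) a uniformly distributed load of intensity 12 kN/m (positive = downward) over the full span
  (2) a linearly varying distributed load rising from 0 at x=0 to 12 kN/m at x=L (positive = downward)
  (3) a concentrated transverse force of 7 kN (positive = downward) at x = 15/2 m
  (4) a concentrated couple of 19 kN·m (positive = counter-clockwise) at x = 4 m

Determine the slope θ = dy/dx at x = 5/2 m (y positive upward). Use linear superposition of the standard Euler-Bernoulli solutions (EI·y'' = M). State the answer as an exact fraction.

Load 1 — uniform load w=12 kN/m over full span:
  θ_1 = -wx(x²-3Lx+3L²)/(6EI) = -12·(5/2)·((5/2)²-3·10·(5/2)+3·10²)/(6·200000) = -37/6400 rad
Load 2 — triangular load w₀=12 kN/m (0→w₀ over full span):
  θ_2 = (w₀Lx²/4-w₀L²x/3-w₀x⁴/(24L))/EI = (12·10·(5/2)²/4-12·10²·(5/2)/3-12·(5/2)⁴/(24·10))/200000 = -417/102400 rad
Load 3 — point force P=7 kN at a=15/2 m (b=L-a=5/2):
  θ_3 = -Px(2a-x)/(2EI)  [x≤a] = -7·(5/2)·(2·(15/2)-(5/2))/(2·200000) = -7/12800 rad
Load 4 — applied couple M₀=19 kN·m at a=4 m (b=L-a=6):
  θ_4 = M₀x/EI  [x≤a] = 19·(5/2)/200000 = 19/80000 rad
Superposition: θ = Σ θ_i = -26017/2560000 rad ≈ -0.010163 rad

θ(5/2) = -26017/2560000 rad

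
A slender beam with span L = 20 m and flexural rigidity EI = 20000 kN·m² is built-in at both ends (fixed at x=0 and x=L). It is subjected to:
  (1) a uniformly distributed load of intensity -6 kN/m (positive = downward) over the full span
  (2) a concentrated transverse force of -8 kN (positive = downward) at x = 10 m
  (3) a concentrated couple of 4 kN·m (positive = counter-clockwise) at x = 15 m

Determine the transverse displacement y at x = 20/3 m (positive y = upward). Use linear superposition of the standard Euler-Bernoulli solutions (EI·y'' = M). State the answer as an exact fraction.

y(20/3) = 397/3600 m

Load 1 — uniform load w=-6 kN/m over full span:
  y_1 = -wx²(L-x)²/(24EI) = -(-6)·(20/3)²·(20-(20/3))²/(24·20000) = 8/81 m
Load 2 — point force P=-8 kN at a=10 m (b=L-a=10):
  y_2 = -Pb²x²(3aL-(3a+b)x)/(6L³EI)  [x≤a] = -(-8)·10²·(20/3)²·(3·10·20-(3·10+10)·(20/3))/(6·20³·20000) = 1/81 m
Load 3 — applied couple M₀=4 kN·m at a=15 m (b=L-a=5):
  y_3 = (R_Ax³/6 - M_Ax²/2)/EI  [x≤a] with R_A=9/40, M_A=5/4 = ((9/40)·(20/3)³/6 - (5/4)·(20/3)²/2)/20000 = -1/1200 m
Superposition: y = Σ y_i = 397/3600 m ≈ 0.110278 m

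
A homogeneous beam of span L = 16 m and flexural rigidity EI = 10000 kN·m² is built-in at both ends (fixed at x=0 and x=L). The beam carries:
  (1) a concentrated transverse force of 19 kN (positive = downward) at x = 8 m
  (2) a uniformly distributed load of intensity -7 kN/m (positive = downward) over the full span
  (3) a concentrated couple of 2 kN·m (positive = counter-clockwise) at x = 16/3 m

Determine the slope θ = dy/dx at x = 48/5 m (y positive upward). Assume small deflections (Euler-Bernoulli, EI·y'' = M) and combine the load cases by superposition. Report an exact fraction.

θ(48/5) = -1568/234375 rad

Load 1 — point force P=19 kN at a=8 m (b=L-a=8):
  θ_1 = Pa²(L-x)(2bL-(3b+a)(L-x))/(2L³EI)  [x>a] = 19·8²·(16-(48/5))·(2·8·16-(3·8+8)·(16-(48/5)))/(2·16³·10000) = 76/15625 rad
Load 2 — uniform load w=-7 kN/m over full span:
  θ_2 = -wx(L-x)(L-2x)/(12EI) = -(-7)·(48/5)·(16-(48/5))·(16-2·(48/5))/(12·10000) = -896/78125 rad
Load 3 — applied couple M₀=2 kN·m at a=16/3 m (b=L-a=32/3):
  θ_3 = (R_Ax²/2 - M_Ax - M₀(x-a))/EI  [x>a] with R_A=1/6, M_A=0 = ((1/6)·(48/5)²/2 - 0·(48/5) - 2·((48/5)-(16/3)))/10000 = -4/46875 rad
Superposition: θ = Σ θ_i = -1568/234375 rad ≈ -0.006690 rad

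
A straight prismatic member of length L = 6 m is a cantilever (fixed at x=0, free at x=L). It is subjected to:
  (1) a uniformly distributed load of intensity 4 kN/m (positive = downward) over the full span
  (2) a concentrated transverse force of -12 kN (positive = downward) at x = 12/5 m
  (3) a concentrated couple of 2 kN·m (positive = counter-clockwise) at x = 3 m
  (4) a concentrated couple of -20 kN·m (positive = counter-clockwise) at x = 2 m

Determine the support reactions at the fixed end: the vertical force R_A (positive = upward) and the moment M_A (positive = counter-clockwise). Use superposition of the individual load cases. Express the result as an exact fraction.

R_A = 12 kN, M_A = 306/5 kN·m

Load 1 — uniform load w=4 kN/m over full span:
  R_A = wL = 4·6 = 24 kN
  M_A = wL²/2 = 4·6²/2 = 72 kN·m
Load 2 — point force P=-12 kN at a=12/5 m (b=L-a=18/5):
  R_A = P = (-12) = -12 kN
  M_A = Pa = (-12)·(12/5) = -144/5 kN·m
Load 3 — applied couple M₀=2 kN·m at a=3 m (b=L-a=3):
  R_A = 0 kN
  M_A = -M₀ = -2 kN·m
Load 4 — applied couple M₀=-20 kN·m at a=2 m (b=L-a=4):
  R_A = 0 kN
  M_A = -M₀ = -(-20) = 20 kN·m
Superposition: R_A = 12 kN, M_A = 306/5 kN·m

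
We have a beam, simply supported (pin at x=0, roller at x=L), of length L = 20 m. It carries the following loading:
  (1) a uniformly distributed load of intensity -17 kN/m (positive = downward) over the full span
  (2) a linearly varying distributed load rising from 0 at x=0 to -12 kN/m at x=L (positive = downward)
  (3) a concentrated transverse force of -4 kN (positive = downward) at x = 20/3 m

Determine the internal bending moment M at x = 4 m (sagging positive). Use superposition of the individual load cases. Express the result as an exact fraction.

M(4) = -10624/15 kN·m

Load 1 — uniform load w=-17 kN/m over full span:
  M_1 = wx(L-x)/2 = (-17)·4·(20-4)/2 = -544 kN·m
Load 2 — triangular load w₀=-12 kN/m (0→w₀ over full span):
  M_2 = w₀Lx/6 - w₀x³/(6L) = (-12)·20·4/6 - (-12)·4³/(6·20) = -768/5 kN·m
Load 3 — point force P=-4 kN at a=20/3 m (b=L-a=40/3):
  M_3 = Pbx/L  [x≤a] = (-4)·(40/3)·4/20 = -32/3 kN·m
Superposition: M = Σ M_i = -10624/15 kN·m ≈ -708.266667 kN·m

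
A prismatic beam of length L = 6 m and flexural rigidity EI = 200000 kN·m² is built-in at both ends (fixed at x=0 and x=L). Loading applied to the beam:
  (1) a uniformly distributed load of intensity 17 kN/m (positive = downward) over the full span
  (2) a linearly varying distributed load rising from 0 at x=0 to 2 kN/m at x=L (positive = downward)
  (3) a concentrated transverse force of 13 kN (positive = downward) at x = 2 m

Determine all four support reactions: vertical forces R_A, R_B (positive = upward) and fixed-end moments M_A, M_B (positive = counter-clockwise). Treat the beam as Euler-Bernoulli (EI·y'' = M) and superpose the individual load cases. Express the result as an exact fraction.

R_A = 8428/135 kN, M_A = 2923/45 kN·m, R_B = 7907/135 kN, M_B = -2717/45 kN·m

Load 1 — uniform load w=17 kN/m over full span:
  R_A = wL/2 = 17·6/2 = 51 kN
  M_A = wL²/12 = 17·6²/12 = 51 kN·m
  R_B = wL/2 = 17·6/2 = 51 kN
  M_B = -wL²/12 = -17·6²/12 = -51 kN·m
Load 2 — triangular load w₀=2 kN/m (0→w₀ over full span):
  R_A = 3w₀L/20 = 3·2·6/20 = 9/5 kN
  M_A = w₀L²/30 = 2·6²/30 = 12/5 kN·m
  R_B = 7w₀L/20 = 7·2·6/20 = 21/5 kN
  M_B = -w₀L²/20 = -2·6²/20 = -18/5 kN·m
Load 3 — point force P=13 kN at a=2 m (b=L-a=4):
  R_A = Pb²(3a+b)/L³ = 13·4²·(3·2+4)/6³ = 260/27 kN
  M_A = Pab²/L² = 13·2·4²/6² = 104/9 kN·m
  R_B = Pa²(a+3b)/L³ = 13·2²·(2+3·4)/6³ = 91/27 kN
  M_B = -Pa²b/L² = -13·2²·4/6² = -52/9 kN·m
Superposition: R_A = 8428/135 kN, M_A = 2923/45 kN·m, R_B = 7907/135 kN, M_B = -2717/45 kN·m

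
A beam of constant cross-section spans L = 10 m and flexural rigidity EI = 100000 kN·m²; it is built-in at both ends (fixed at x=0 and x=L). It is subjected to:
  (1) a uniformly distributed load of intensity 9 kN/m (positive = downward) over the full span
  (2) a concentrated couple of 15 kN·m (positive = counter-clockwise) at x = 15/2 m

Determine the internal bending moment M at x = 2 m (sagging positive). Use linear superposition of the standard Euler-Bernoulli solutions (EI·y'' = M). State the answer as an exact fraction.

Load 1 — uniform load w=9 kN/m over full span:
  M_1 = wLx/2 - wL²/12 - wx²/2 = 9·10·2/2 - 9·10²/12 - 9·2²/2 = -3 kN·m
Load 2 — applied couple M₀=15 kN·m at a=15/2 m (b=L-a=5/2):
  M_2 = R_Ax - M_A  [x≤a] with R_A=27/16, M_A=75/16 = (27/16)·2 - (75/16) = -21/16 kN·m
Superposition: M = Σ M_i = -69/16 kN·m ≈ -4.312500 kN·m

M(2) = -69/16 kN·m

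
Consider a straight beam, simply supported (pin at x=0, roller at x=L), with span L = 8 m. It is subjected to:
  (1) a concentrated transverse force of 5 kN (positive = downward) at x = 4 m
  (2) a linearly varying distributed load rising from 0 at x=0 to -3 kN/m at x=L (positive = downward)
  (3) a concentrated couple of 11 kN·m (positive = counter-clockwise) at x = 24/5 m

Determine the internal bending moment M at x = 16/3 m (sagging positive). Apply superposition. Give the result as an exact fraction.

M(16/3) = -239/27 kN·m

Load 1 — point force P=5 kN at a=4 m (b=L-a=4):
  M_1 = Pa(L-x)/L  [x>a] = 5·4·(8-(16/3))/8 = 20/3 kN·m
Load 2 — triangular load w₀=-3 kN/m (0→w₀ over full span):
  M_2 = w₀Lx/6 - w₀x³/(6L) = (-3)·8·(16/3)/6 - (-3)·(16/3)³/(6·8) = -320/27 kN·m
Load 3 — applied couple M₀=11 kN·m at a=24/5 m (b=L-a=16/5):
  M_3 = M₀x/L - M₀  [x>a] = 11·(16/3)/8 - 11 = -11/3 kN·m
Superposition: M = Σ M_i = -239/27 kN·m ≈ -8.851852 kN·m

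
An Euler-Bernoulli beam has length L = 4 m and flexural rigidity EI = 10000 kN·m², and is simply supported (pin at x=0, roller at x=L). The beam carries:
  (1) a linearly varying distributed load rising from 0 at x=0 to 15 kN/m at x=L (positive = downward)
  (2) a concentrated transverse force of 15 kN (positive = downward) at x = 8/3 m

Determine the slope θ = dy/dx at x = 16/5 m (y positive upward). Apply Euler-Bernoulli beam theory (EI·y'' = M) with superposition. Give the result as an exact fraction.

θ(16/5) = 11713/4218750 rad

Load 1 — triangular load w₀=15 kN/m (0→w₀ over full span):
  θ_1 = -w₀(7L⁴-30L²x²+15x⁴)/(360LEI) = -15·(7·4⁴-30·4²·(16/5)²+15·(16/5)⁴)/(360·4·10000) = 757/468750 rad
Load 2 — point force P=15 kN at a=8/3 m (b=L-a=4/3):
  θ_2 = -Pa(2L²-6Lx+3x²+a²)/(6LEI)  [x>a] = -15·(8/3)·(2·4²-6·4·(16/5)+3·(16/5)²+(8/3)²)/(6·4·10000) = 98/84375 rad
Superposition: θ = Σ θ_i = 11713/4218750 rad ≈ 0.002776 rad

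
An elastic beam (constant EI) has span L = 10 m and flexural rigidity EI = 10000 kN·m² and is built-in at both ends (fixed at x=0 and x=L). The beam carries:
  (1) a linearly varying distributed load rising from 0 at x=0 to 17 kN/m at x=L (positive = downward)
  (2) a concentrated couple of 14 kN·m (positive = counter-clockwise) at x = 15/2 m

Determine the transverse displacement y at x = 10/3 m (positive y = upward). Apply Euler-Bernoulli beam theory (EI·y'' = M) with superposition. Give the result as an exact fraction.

y(10/3) = -20741/1166400 m

Load 1 — triangular load w₀=17 kN/m (0→w₀ over full span):
  y_1 = -w₀x²(L-x)²(x+2L)/(120LEI) = -17·(10/3)²·(10-(10/3))²·((10/3)+2·10)/(120·10·10000) = -119/7290 m
Load 2 — applied couple M₀=14 kN·m at a=15/2 m (b=L-a=5/2):
  y_2 = (R_Ax³/6 - M_Ax²/2)/EI  [x≤a] with R_A=63/40, M_A=35/8 = ((63/40)·(10/3)³/6 - (35/8)·(10/3)²/2)/10000 = -7/4800 m
Superposition: y = Σ y_i = -20741/1166400 m ≈ -0.017782 m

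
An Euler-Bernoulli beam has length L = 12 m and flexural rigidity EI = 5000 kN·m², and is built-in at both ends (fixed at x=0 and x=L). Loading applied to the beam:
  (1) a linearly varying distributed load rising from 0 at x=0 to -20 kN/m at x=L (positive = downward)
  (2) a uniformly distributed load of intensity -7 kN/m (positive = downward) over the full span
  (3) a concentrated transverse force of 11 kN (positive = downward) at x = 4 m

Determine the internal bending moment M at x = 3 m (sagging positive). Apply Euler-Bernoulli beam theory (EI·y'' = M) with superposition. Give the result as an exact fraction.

Load 1 — triangular load w₀=-20 kN/m (0→w₀ over full span):
  M_1 = 3w₀Lx/20 - w₀L²/30 - w₀x³/(6L) = 3·(-20)·12·3/20 - (-20)·12²/30 - (-20)·3³/(6·12) = -9/2 kN·m
Load 2 — uniform load w=-7 kN/m over full span:
  M_2 = wLx/2 - wL²/12 - wx²/2 = (-7)·12·3/2 - (-7)·12²/12 - (-7)·3²/2 = -21/2 kN·m
Load 3 — point force P=11 kN at a=4 m (b=L-a=8):
  M_3 = Pb²(3a+b)x/L³ - Pab²/L²  [x≤a] = 11·8²·(3·4+8)·3/12³ - 11·4·8²/12² = 44/9 kN·m
Superposition: M = Σ M_i = -91/9 kN·m ≈ -10.111111 kN·m

M(3) = -91/9 kN·m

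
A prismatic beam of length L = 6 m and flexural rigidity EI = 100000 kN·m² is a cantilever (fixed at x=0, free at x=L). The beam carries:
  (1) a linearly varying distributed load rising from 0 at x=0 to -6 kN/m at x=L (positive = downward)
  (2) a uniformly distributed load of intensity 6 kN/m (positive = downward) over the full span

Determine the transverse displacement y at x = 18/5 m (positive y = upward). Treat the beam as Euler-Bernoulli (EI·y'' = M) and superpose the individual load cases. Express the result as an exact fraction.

Load 1 — triangular load w₀=-6 kN/m (0→w₀ over full span):
  y_1 = (w₀Lx³/12-w₀L²x²/6-w₀x⁵/(120L))/EI = ((-6)·6·(18/5)³/12-(-6)·6²·(18/5)²/6-(-6)·(18/5)⁵/(120·6))/100000 = 1295433/390625000 m
Load 2 — uniform load w=6 kN/m over full span:
  y_2 = -wx²(x²-4Lx+6L²)/(24EI) = -6·(18/5)²·((18/5)²-4·6·(18/5)+6·6²)/(24·100000) = -72171/15625000 m
Superposition: y = Σ y_i = -254421/195312500 m ≈ -0.001303 m

y(18/5) = -254421/195312500 m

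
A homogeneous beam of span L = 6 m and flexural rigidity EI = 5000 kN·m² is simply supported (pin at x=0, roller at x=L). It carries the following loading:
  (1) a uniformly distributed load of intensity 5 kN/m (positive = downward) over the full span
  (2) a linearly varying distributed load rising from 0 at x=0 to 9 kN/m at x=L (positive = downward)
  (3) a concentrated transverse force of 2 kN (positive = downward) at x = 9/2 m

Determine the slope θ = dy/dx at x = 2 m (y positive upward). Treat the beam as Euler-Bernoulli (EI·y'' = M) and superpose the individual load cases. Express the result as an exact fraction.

Load 1 — uniform load w=5 kN/m over full span:
  θ_1 = -w(L³-6Lx²+4x³)/(24EI) = -5·(6³-6·6·2²+4·2³)/(24·5000) = -13/3000 rad
Load 2 — triangular load w₀=9 kN/m (0→w₀ over full span):
  θ_2 = -w₀(7L⁴-30L²x²+15x⁴)/(360LEI) = -9·(7·6⁴-30·6²·2²+15·2⁴)/(360·6·5000) = -13/3125 rad
Load 3 — point force P=2 kN at a=9/2 m (b=L-a=3/2):
  θ_3 = -Pb(L²-b²-3x²)/(6LEI)  [x≤a] = -2·(3/2)·(6²-(3/2)²-3·2²)/(6·6·5000) = -29/80000 rad
Superposition: θ = Σ θ_i = -10627/1200000 rad ≈ -0.008856 rad

θ(2) = -10627/1200000 rad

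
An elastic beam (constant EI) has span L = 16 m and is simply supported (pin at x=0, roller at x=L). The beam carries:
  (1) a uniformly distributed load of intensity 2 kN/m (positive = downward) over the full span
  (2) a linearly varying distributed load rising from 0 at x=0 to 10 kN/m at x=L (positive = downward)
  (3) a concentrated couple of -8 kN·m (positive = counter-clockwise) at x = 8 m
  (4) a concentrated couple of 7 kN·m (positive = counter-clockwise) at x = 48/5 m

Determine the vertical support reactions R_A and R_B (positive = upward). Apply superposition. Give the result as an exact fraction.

R_A = 2045/48 kN, R_B = 3331/48 kN

Load 1 — uniform load w=2 kN/m over full span:
  R_A = wL/2 = 2·16/2 = 16 kN
  R_B = wL/2 = 2·16/2 = 16 kN
Load 2 — triangular load w₀=10 kN/m (0→w₀ over full span):
  R_A = w₀L/6 = 10·16/6 = 80/3 kN
  R_B = w₀L/3 = 10·16/3 = 160/3 kN
Load 3 — applied couple M₀=-8 kN·m at a=8 m (b=L-a=8):
  R_A = M₀/L = (-8)/16 = -1/2 kN
  R_B = -M₀/L = -(-8)/16 = 1/2 kN
Load 4 — applied couple M₀=7 kN·m at a=48/5 m (b=L-a=32/5):
  R_A = M₀/L = 7/16 kN
  R_B = -M₀/L = -7/16 kN
Superposition: R_A = 2045/48 kN, R_B = 3331/48 kN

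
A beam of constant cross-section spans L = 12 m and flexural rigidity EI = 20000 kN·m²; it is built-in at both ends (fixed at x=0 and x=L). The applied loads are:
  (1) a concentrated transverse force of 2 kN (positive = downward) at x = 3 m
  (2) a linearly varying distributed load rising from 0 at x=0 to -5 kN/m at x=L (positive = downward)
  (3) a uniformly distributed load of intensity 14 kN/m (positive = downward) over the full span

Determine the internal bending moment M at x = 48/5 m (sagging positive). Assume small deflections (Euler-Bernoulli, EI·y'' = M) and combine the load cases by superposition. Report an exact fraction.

Load 1 — point force P=2 kN at a=3 m (b=L-a=9):
  M_1 = Pa²(a+3b)(L-x)/L³ - Pa²b/L²  [x>a] = 2·3²·(3+3·9)·(12-(48/5))/12³ - 2·3²·9/12² = -3/8 kN·m
Load 2 — triangular load w₀=-5 kN/m (0→w₀ over full span):
  M_2 = 3w₀Lx/20 - w₀L²/30 - w₀x³/(6L) = 3·(-5)·12·(48/5)/20 - (-5)·12²/30 - (-5)·(48/5)³/(6·12) = -24/25 kN·m
Load 3 — uniform load w=14 kN/m over full span:
  M_3 = wLx/2 - wL²/12 - wx²/2 = 14·12·(48/5)/2 - 14·12²/12 - 14·(48/5)²/2 = -168/25 kN·m
Superposition: M = Σ M_i = -1611/200 kN·m ≈ -8.055000 kN·m

M(48/5) = -1611/200 kN·m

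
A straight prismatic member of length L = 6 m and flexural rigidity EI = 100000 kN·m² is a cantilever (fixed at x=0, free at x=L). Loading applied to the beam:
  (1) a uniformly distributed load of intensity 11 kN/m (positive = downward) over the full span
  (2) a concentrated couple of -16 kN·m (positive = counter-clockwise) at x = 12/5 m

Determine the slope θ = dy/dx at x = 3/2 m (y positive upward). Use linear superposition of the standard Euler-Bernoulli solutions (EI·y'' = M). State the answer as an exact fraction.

θ(3/2) = -4047/1600000 rad

Load 1 — uniform load w=11 kN/m over full span:
  θ_1 = -wx(x²-3Lx+3L²)/(6EI) = -11·(3/2)·((3/2)²-3·6·(3/2)+3·6²)/(6·100000) = -3663/1600000 rad
Load 2 — applied couple M₀=-16 kN·m at a=12/5 m (b=L-a=18/5):
  θ_2 = M₀x/EI  [x≤a] = (-16)·(3/2)/100000 = -3/12500 rad
Superposition: θ = Σ θ_i = -4047/1600000 rad ≈ -0.002529 rad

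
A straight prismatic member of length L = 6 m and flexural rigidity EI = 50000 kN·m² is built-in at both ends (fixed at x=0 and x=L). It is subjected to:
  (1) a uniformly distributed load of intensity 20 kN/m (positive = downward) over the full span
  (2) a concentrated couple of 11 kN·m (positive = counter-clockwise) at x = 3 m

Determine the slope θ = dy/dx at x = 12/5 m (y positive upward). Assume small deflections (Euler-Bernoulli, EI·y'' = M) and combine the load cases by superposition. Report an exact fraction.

θ(12/5) = -399/1250000 rad

Load 1 — uniform load w=20 kN/m over full span:
  θ_1 = -wx(L-x)(L-2x)/(12EI) = -20·(12/5)·(6-(12/5))·(6-2·(12/5))/(12·50000) = -27/78125 rad
Load 2 — applied couple M₀=11 kN·m at a=3 m (b=L-a=3):
  θ_2 = (R_Ax²/2 - M_Ax)/EI  [x≤a] with R_A=11/4, M_A=11/4 = ((11/4)·(12/5)²/2 - (11/4)·(12/5))/50000 = 33/1250000 rad
Superposition: θ = Σ θ_i = -399/1250000 rad ≈ -0.000319 rad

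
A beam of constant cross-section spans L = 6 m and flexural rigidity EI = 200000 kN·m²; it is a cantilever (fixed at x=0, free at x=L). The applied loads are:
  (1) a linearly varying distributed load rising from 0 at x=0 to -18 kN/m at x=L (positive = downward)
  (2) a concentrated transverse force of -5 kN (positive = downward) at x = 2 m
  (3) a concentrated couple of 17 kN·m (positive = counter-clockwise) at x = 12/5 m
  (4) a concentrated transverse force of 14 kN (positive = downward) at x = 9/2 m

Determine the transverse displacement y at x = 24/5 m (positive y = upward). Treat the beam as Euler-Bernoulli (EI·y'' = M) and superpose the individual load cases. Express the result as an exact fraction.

y(24/5) = 478924247/75000000000 m

Load 1 — triangular load w₀=-18 kN/m (0→w₀ over full span):
  y_1 = (w₀Lx³/12-w₀L²x²/6-w₀x⁵/(120L))/EI = ((-18)·6·(24/5)³/12-(-18)·6²·(24/5)²/6-(-18)·(24/5)⁵/(120·6))/200000 = 380052/48828125 m
Load 2 — point force P=-5 kN at a=2 m (b=L-a=4):
  y_2 = -Pa²(3x-a)/(6EI)  [x>a] = -(-5)·2²·(3·(24/5)-2)/(6·200000) = 31/150000 m
Load 3 — applied couple M₀=17 kN·m at a=12/5 m (b=L-a=18/5):
  y_3 = M₀a(2x-a)/(2EI)  [x>a] = 17·(12/5)·(2·(24/5)-(12/5))/(2·200000) = 459/625000 m
Load 4 — point force P=14 kN at a=9/2 m (b=L-a=3/2):
  y_4 = -Pa²(3x-a)/(6EI)  [x>a] = -14·(9/2)²·(3·(24/5)-(9/2))/(6·200000) = -18711/8000000 m
Superposition: y = Σ y_i = 478924247/75000000000 m ≈ 0.006386 m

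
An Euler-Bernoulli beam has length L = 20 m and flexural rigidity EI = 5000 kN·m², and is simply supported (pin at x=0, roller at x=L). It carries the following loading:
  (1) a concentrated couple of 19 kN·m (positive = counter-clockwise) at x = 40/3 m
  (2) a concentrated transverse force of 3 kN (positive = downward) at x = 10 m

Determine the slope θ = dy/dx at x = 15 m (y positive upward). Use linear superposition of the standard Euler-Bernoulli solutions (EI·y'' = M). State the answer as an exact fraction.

Load 1 — applied couple M₀=19 kN·m at a=40/3 m (b=L-a=20/3):
  θ_1 = (M₀x²/(2L)-M₀(x-a)+C₁)/EI  [x>a] with C₁=M₀(3b²-L²)/(6L)=-380/9 = (19·15²/(2·20)-19·(15-(40/3))+(-380/9))/5000 = 19/2880 rad
Load 2 — point force P=3 kN at a=10 m (b=L-a=10):
  θ_2 = -Pa(2L²-6Lx+3x²+a²)/(6LEI)  [x>a] = -3·10·(2·20²-6·20·15+3·15²+10²)/(6·20·5000) = 9/800 rad
Superposition: θ = Σ θ_i = 257/14400 rad ≈ 0.017847 rad

θ(15) = 257/14400 rad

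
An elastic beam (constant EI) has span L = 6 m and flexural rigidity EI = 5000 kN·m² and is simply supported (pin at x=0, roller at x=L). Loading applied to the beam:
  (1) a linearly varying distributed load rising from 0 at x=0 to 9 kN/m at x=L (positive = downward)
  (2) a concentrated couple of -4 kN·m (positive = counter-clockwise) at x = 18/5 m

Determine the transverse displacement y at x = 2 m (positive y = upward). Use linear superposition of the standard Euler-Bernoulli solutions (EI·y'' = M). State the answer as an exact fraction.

Load 1 — triangular load w₀=9 kN/m (0→w₀ over full span):
  y_1 = -w₀x(7L⁴-10L²x²+3x⁴)/(360LEI) = -9·2·(7·6⁴-10·6²·2²+3·2⁴)/(360·6·5000) = -8/625 m
Load 2 — applied couple M₀=-4 kN·m at a=18/5 m (b=L-a=12/5):
  y_2 = (M₀x³/(6L)+C₁x)/EI  [x≤a] with C₁=M₀(3b²-L²)/(6L)=52/25 = ((-4)·2³/(6·6)+(52/25)·2)/5000 = 92/140625 m
Superposition: y = Σ y_i = -1708/140625 m ≈ -0.012146 m

y(2) = -1708/140625 m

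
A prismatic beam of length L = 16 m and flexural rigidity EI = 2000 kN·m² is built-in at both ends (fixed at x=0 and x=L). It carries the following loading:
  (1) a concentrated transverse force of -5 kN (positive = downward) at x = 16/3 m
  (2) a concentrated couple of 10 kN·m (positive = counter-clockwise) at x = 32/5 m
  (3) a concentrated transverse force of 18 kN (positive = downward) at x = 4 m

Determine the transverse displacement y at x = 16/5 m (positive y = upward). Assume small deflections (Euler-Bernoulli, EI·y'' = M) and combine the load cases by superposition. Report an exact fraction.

Load 1 — point force P=-5 kN at a=16/3 m (b=L-a=32/3):
  y_1 = -Pb²x²(3aL-(3a+b)x)/(6L³EI)  [x≤a] = -(-5)·(32/3)²·(16/5)²·(3·(16/3)·16-(3·(16/3)+(32/3))·(16/5))/(6·16³·2000) = 1024/50625 m
Load 2 — applied couple M₀=10 kN·m at a=32/5 m (b=L-a=48/5):
  y_2 = (R_Ax³/6 - M_Ax²/2)/EI  [x≤a] with R_A=9/10, M_A=6/5 = ((9/10)·(16/5)³/6 - (6/5)·(16/5)²/2)/2000 = -48/78125 m
Load 3 — point force P=18 kN at a=4 m (b=L-a=12):
  y_3 = -Pb²x²(3aL-(3a+b)x)/(6L³EI)  [x≤a] = -18·12²·(16/5)²·(3·4·16-(3·4+12)·(16/5))/(6·16³·2000) = -972/15625 m
Superposition: y = Σ y_i = -269548/6328125 m ≈ -0.042595 m

y(16/5) = -269548/6328125 m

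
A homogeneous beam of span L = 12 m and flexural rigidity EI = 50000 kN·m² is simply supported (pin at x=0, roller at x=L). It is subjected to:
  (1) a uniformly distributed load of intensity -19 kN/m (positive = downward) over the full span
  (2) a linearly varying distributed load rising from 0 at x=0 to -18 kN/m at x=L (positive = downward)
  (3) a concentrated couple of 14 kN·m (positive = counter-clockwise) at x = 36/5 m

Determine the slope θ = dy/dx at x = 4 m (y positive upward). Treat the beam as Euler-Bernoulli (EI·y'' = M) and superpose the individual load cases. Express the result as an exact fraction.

Load 1 — uniform load w=-19 kN/m over full span:
  θ_1 = -w(L³-6Lx²+4x³)/(24EI) = -(-19)·(12³-6·12·4²+4·4³)/(24·50000) = 247/18750 rad
Load 2 — triangular load w₀=-18 kN/m (0→w₀ over full span):
  θ_2 = -w₀(7L⁴-30L²x²+15x⁴)/(360LEI) = -(-18)·(7·12⁴-30·12²·4²+15·4⁴)/(360·12·50000) = 104/15625 rad
Load 3 — applied couple M₀=14 kN·m at a=36/5 m (b=L-a=24/5):
  θ_3 = (M₀x²/(2L)+C₁)/EI  [x≤a] with C₁=M₀(3b²-L²)/(6L)=-364/25 = (14·4²/(2·12)+(-364/25))/50000 = -49/468750 rad
Superposition: θ = Σ θ_i = 1541/78125 rad ≈ 0.019725 rad

θ(4) = 1541/78125 rad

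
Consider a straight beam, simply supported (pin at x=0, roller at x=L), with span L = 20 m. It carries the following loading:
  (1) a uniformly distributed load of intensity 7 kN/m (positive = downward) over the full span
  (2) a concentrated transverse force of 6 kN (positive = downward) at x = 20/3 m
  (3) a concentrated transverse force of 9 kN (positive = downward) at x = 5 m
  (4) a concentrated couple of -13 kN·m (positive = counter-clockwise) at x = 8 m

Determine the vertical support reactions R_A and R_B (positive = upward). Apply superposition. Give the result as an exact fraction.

Load 1 — uniform load w=7 kN/m over full span:
  R_A = wL/2 = 7·20/2 = 70 kN
  R_B = wL/2 = 7·20/2 = 70 kN
Load 2 — point force P=6 kN at a=20/3 m (b=L-a=40/3):
  R_A = Pb/L = 6·(40/3)/20 = 4 kN
  R_B = Pa/L = 6·(20/3)/20 = 2 kN
Load 3 — point force P=9 kN at a=5 m (b=L-a=15):
  R_A = Pb/L = 9·15/20 = 27/4 kN
  R_B = Pa/L = 9·5/20 = 9/4 kN
Load 4 — applied couple M₀=-13 kN·m at a=8 m (b=L-a=12):
  R_A = M₀/L = (-13)/20 = -13/20 kN
  R_B = -M₀/L = -(-13)/20 = 13/20 kN
Superposition: R_A = 801/10 kN, R_B = 749/10 kN

R_A = 801/10 kN, R_B = 749/10 kN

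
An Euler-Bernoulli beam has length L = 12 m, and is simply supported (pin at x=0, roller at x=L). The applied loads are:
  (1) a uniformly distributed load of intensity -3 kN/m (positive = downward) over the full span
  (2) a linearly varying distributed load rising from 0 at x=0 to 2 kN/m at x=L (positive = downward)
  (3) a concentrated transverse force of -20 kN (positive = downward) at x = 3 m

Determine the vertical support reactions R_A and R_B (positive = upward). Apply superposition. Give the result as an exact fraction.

Load 1 — uniform load w=-3 kN/m over full span:
  R_A = wL/2 = (-3)·12/2 = -18 kN
  R_B = wL/2 = (-3)·12/2 = -18 kN
Load 2 — triangular load w₀=2 kN/m (0→w₀ over full span):
  R_A = w₀L/6 = 2·12/6 = 4 kN
  R_B = w₀L/3 = 2·12/3 = 8 kN
Load 3 — point force P=-20 kN at a=3 m (b=L-a=9):
  R_A = Pb/L = (-20)·9/12 = -15 kN
  R_B = Pa/L = (-20)·3/12 = -5 kN
Superposition: R_A = -29 kN, R_B = -15 kN

R_A = -29 kN, R_B = -15 kN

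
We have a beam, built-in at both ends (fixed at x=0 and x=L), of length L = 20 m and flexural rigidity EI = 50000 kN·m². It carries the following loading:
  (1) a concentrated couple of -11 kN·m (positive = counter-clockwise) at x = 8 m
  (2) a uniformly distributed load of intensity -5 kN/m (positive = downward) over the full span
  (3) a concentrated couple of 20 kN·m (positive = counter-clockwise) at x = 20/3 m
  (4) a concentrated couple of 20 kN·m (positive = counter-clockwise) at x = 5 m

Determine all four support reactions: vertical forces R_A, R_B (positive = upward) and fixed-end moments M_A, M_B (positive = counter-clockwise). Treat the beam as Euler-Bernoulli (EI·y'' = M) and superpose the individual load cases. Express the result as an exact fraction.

R_A = -145001/3000 kN, M_A = -51521/300 kN·m, R_B = -154999/3000 kN, M_B = 52819/300 kN·m

Load 1 — applied couple M₀=-11 kN·m at a=8 m (b=L-a=12):
  R_A = 6M₀ab/L³ = 6·(-11)·8·12/20³ = -99/125 kN
  M_A = M₀b(2a-b)/L² = (-11)·12·(2·8-12)/20² = -33/25 kN·m
  R_B = -6M₀ab/L³ = -6·(-11)·8·12/20³ = 99/125 kN
  M_B = M₀a(2b-a)/L² = (-11)·8·(2·12-8)/20² = -88/25 kN·m
Load 2 — uniform load w=-5 kN/m over full span:
  R_A = wL/2 = (-5)·20/2 = -50 kN
  M_A = wL²/12 = (-5)·20²/12 = -500/3 kN·m
  R_B = wL/2 = (-5)·20/2 = -50 kN
  M_B = -wL²/12 = -(-5)·20²/12 = 500/3 kN·m
Load 3 — applied couple M₀=20 kN·m at a=20/3 m (b=L-a=40/3):
  R_A = 6M₀ab/L³ = 6·20·(20/3)·(40/3)/20³ = 4/3 kN
  M_A = M₀b(2a-b)/L² = 20·(40/3)·(2·(20/3)-(40/3))/20² = 0 kN·m
  R_B = -6M₀ab/L³ = -6·20·(20/3)·(40/3)/20³ = -4/3 kN
  M_B = M₀a(2b-a)/L² = 20·(20/3)·(2·(40/3)-(20/3))/20² = 20/3 kN·m
Load 4 — applied couple M₀=20 kN·m at a=5 m (b=L-a=15):
  R_A = 6M₀ab/L³ = 6·20·5·15/20³ = 9/8 kN
  M_A = M₀b(2a-b)/L² = 20·15·(2·5-15)/20² = -15/4 kN·m
  R_B = -6M₀ab/L³ = -6·20·5·15/20³ = -9/8 kN
  M_B = M₀a(2b-a)/L² = 20·5·(2·15-5)/20² = 25/4 kN·m
Superposition: R_A = -145001/3000 kN, M_A = -51521/300 kN·m, R_B = -154999/3000 kN, M_B = 52819/300 kN·m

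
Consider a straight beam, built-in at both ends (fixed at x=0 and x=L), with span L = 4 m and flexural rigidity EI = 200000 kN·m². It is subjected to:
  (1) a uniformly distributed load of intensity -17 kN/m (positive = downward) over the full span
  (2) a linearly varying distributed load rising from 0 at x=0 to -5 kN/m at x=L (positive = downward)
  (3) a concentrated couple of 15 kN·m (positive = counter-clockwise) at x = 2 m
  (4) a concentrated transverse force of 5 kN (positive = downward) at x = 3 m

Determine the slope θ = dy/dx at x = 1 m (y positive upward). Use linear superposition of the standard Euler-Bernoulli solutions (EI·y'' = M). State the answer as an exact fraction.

θ(1) = 527/12800000 rad

Load 1 — uniform load w=-17 kN/m over full span:
  θ_1 = -wx(L-x)(L-2x)/(12EI) = -(-17)·1·(4-1)·(4-2·1)/(12·200000) = 17/400000 rad
Load 2 — triangular load w₀=-5 kN/m (0→w₀ over full span):
  θ_2 = -w₀(2x(L-x)(L-2x)(x+2L)+x²(L-x)²)/(120LEI) = -(-5)·(2·1·(4-1)·(4-2·1)·(1+2·4)+1²·(4-1)²)/(120·4·200000) = 39/6400000 rad
Load 3 — applied couple M₀=15 kN·m at a=2 m (b=L-a=2):
  θ_3 = (R_Ax²/2 - M_Ax)/EI  [x≤a] with R_A=45/8, M_A=15/4 = ((45/8)·1²/2 - (15/4)·1)/200000 = -3/640000 rad
Load 4 — point force P=5 kN at a=3 m (b=L-a=1):
  θ_4 = -Pb²x(2aL-(3a+b)x)/(2L³EI)  [x≤a] = -5·1²·1·(2·3·4-(3·3+1)·1)/(2·4³·200000) = -7/2560000 rad
Superposition: θ = Σ θ_i = 527/12800000 rad ≈ 0.000041 rad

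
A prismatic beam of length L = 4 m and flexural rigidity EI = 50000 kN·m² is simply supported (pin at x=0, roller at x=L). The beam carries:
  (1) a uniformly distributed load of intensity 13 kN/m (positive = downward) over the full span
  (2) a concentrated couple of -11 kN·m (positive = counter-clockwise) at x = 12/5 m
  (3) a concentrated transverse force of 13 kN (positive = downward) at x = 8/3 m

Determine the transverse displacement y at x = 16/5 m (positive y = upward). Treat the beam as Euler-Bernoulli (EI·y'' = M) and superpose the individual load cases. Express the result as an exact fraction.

Load 1 — uniform load w=13 kN/m over full span:
  y_1 = -wx(L³-2Lx²+x³)/(24EI) = -13·(16/5)·(4³-2·4·(16/5)²+(16/5)³)/(24·50000) = -3016/5859375 m
Load 2 — applied couple M₀=-11 kN·m at a=12/5 m (b=L-a=8/5):
  y_2 = (M₀x³/(6L)-M₀(x-a)²/2+C₁x)/EI  [x>a] with C₁=M₀(3b²-L²)/(6L)=286/75 = ((-11)·(16/5)³/(6·4)-(-11)·((16/5)-(12/5))²/2+(286/75)·(16/5))/50000 = 11/781250 m
Load 3 — point force P=13 kN at a=8/3 m (b=L-a=4/3):
  y_3 = -Pa(L-x)(2Lx-a²-x²)/(6LEI)  [x>a] = -13·(8/3)·(4-(16/5))·(2·4·(16/5)-(8/3)²-(16/5)²)/(6·4·50000) = -6032/31640625 m
Superposition: y = Σ y_i = -218729/316406250 m ≈ -0.000691 m

y(16/5) = -218729/316406250 m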